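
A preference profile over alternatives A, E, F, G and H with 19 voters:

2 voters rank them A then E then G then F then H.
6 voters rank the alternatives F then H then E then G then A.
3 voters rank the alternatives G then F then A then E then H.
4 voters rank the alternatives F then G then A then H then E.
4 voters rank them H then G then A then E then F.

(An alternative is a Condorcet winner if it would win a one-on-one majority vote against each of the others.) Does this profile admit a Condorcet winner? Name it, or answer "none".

F

Head-to-head results (19 voters):
A vs E: 2+3+4+4 = 13 for A, 6 for E — A by 13–6.
A vs F: A is ranked higher on 2+4 = 6 ballots, F on 13. F wins 13–6.
A vs G: 2 for A, 17 for G — G by 17–2.
A vs H: 2+3+4 = 9 for A, 10 for H — H by 10–9.
E vs F: 6 to 13, F.
E vs G: 2+6 = 8 for E, 11 for G — G by 11–8.
E vs H: E preferred on 2+3 = 5 ballots; H wins 14–5.
F vs G: F preferred on 6+4 = 10 ballots; F wins 10–9.
F vs H: 2+6+3+4 = 15 for F, 4 for H — F by 15–4.
G vs H: 9 to 10, H.
Only F has no losses; F is the Condorcet winner.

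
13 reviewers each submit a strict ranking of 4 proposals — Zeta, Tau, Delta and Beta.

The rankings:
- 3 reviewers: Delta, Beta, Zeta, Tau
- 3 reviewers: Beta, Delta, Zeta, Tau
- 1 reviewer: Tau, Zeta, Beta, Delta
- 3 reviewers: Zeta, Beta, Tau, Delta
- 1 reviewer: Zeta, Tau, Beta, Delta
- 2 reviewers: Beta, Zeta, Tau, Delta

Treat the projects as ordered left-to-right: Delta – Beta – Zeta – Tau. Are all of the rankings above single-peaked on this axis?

Axis positions: Delta=1, Beta=2, Zeta=3, Tau=4.
Group 1 (peak Delta at position 1): ranking walks positions 1-2-3-4, expanding outward from the peak — single-peaked.
Group 2 (peak Beta at position 2): ranking walks positions 2-1-3-4, expanding outward from the peak — single-peaked.
Group 3 (peak Tau at position 4): ranking walks positions 4-3-2-1, expanding outward from the peak — single-peaked.
Group 4 (peak Zeta at position 3): ranking walks positions 3-2-4-1, expanding outward from the peak — single-peaked.
Group 5 (peak Zeta at position 3): ranking walks positions 3-4-2-1, expanding outward from the peak — single-peaked.
Group 6 (peak Beta at position 2): ranking walks positions 2-3-4-1, expanding outward from the peak — single-peaked.
Every ranking is single-peaked on this axis.

yes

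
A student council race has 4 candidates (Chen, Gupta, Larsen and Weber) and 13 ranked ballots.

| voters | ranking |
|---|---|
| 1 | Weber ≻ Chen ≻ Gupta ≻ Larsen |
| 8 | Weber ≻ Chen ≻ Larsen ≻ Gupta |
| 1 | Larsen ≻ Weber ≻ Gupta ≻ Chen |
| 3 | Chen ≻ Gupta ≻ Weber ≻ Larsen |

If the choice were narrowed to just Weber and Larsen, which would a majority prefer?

Ballots ranking Weber above Larsen: 1 + 8 + 3 = 12.
Ballots ranking Larsen above Weber: 13 − 12 = 1.
Weber wins the head-to-head 12–1.

Weber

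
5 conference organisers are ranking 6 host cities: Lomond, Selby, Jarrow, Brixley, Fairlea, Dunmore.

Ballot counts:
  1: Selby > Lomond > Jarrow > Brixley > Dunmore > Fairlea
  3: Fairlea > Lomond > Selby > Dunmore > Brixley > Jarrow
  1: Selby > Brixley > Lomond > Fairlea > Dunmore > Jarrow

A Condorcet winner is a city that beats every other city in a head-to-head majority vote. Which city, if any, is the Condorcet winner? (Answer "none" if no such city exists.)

Fairlea

Check each pair by majority over 5 ballots:
Lomond vs Selby: 3 for Lomond, 2 for Selby — Lomond by 3–2.
Lomond vs Jarrow: Lomond preferred on 1+3+1 = 5 ballots; Lomond wins 5–0.
Lomond vs Brixley: 1+3 = 4 for Lomond, 1 for Brixley — Lomond by 4–1.
Lomond vs Fairlea: Fairlea wins 3–2.
Lomond–Dunmore: Lomond 5–0.
Selby vs Jarrow: Selby wins 5–0.
Selby vs Brixley: Selby, 5–0.
Selby vs Fairlea: Fairlea wins 3–2.
Selby vs Dunmore: 5 to 0, Selby.
Jarrow–Brixley: Brixley 4–1.
Jarrow vs Fairlea: Fairlea, 4–1.
Jarrow vs Dunmore: Jarrow preferred on 1 ballot; Dunmore wins 4–1.
Brixley vs Fairlea: Fairlea, 3–2.
Brixley–Dunmore: Dunmore 3–2.
Fairlea vs Dunmore: Fairlea wins 4–1.
Fairlea beats each of Lomond, Selby, Jarrow, Brixley, Dunmore — Fairlea is the Condorcet winner.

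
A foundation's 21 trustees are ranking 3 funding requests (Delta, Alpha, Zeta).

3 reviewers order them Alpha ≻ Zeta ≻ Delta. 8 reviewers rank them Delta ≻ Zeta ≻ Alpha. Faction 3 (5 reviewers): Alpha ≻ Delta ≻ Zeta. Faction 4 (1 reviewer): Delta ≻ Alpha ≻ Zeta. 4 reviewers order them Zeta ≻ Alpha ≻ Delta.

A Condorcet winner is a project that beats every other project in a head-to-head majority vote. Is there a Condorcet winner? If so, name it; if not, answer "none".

Head-to-head results (21 reviewers):
Delta vs Alpha: Delta is ranked higher on 8+1 = 9 ballots, Alpha on 12. Alpha wins 12–9.
Delta vs Zeta: Delta preferred on 8+5+1 = 14 ballots; Delta wins 14–7.
Alpha–Zeta: Zeta 12–9.
No project is unbeaten: Delta loses to Alpha; Alpha loses to Zeta; Zeta loses to Delta. In particular Delta → Zeta → Alpha → Delta is a majority cycle — no Condorcet winner exists.

none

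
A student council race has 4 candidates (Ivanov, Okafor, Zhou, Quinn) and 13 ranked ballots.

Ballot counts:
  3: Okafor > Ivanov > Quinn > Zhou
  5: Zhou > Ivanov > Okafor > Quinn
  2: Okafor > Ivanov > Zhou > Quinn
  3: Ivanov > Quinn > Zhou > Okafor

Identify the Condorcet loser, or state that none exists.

Quinn

Pairwise majorities:
Ivanov vs Okafor: Ivanov is ranked higher on 5+3 = 8 ballots, Okafor on 5. Ivanov wins 8–5.
Ivanov–Zhou: Ivanov 8–5.
Ivanov vs Quinn: Ivanov wins 13–0.
Okafor vs Zhou: Zhou wins 8–5.
Okafor vs Quinn: Okafor wins 10–3.
Zhou vs Quinn: 7 to 6, Zhou.
Only Quinn has no wins; Quinn is the Condorcet loser.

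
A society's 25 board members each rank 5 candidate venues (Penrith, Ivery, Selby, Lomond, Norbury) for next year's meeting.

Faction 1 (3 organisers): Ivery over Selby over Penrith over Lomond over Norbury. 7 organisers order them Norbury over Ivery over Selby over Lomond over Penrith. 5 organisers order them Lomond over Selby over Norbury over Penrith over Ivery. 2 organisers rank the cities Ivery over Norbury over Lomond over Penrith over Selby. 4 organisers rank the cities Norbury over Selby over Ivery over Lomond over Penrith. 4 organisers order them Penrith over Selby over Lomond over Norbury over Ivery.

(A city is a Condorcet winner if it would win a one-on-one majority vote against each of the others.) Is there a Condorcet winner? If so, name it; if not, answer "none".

Pairwise majorities:
Penrith vs Ivery: 5+4 = 9 for Penrith, 16 for Ivery — Ivery by 16–9.
Penrith vs Selby: Penrith preferred on 2+4 = 6 ballots; Selby wins 19–6.
Penrith vs Lomond: Penrith is ranked higher on 3+4 = 7 ballots, Lomond on 18. Lomond wins 18–7.
Penrith vs Norbury: 7 to 18, Norbury.
Ivery vs Selby: 3+7+2 = 12 for Ivery, 13 for Selby — Selby by 13–12.
Ivery vs Lomond: 3+7+2+4 = 16 for Ivery, 9 for Lomond — Ivery by 16–9.
Ivery vs Norbury: Ivery preferred on 3+2 = 5 ballots; Norbury wins 20–5.
Selby vs Lomond: Selby preferred on 3+7+4+4 = 18 ballots; Selby wins 18–7.
Selby vs Norbury: 12 to 13, Norbury.
Lomond vs Norbury: 3+5+4 = 12 for Lomond, 13 for Norbury — Norbury by 13–12.
Norbury wins every pairwise contest, so Norbury is the Condorcet winner.

Norbury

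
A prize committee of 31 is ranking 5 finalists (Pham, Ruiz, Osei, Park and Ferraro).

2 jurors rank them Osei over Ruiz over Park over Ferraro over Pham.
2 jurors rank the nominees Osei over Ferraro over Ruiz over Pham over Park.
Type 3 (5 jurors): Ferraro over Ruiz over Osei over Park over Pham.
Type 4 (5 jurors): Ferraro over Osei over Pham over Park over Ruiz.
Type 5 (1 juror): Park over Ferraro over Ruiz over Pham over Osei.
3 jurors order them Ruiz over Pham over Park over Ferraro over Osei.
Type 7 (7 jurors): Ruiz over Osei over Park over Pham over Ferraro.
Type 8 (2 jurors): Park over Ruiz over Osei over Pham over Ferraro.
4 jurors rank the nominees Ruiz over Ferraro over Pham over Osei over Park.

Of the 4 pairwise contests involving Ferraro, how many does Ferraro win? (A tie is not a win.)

Ferraro against each rival (31 jurors):
Ferraro vs Pham: Ferraro wins 19–12.
Ferraro vs Ruiz: 2+5+5+1 = 13 for Ferraro, 18 for Ruiz — Ruiz by 18–13.
Ferraro vs Osei: 5+5+1+3+4 = 18 for Ferraro, 13 for Osei — Ferraro by 18–13.
Ferraro vs Park: Ferraro wins 16–15.
Ferraro beats Pham, Osei, Park; loses to Ruiz — 3 pairwise wins.

3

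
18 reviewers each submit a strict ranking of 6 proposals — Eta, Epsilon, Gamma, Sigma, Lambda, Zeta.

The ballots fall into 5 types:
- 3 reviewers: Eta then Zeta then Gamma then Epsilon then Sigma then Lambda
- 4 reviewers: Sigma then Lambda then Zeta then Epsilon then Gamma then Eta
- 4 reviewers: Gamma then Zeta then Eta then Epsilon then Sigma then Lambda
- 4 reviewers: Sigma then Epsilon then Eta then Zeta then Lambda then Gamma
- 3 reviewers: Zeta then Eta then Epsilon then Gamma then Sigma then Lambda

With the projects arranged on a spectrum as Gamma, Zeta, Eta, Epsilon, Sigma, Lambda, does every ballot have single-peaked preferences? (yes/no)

no

Axis positions: Gamma=1, Zeta=2, Eta=3, Epsilon=4, Sigma=5, Lambda=6.
Type 1 (peak Eta at position 3): ranking walks positions 3-2-1-4-5-6, expanding outward from the peak — single-peaked.
Type 2: ranking walks positions 5-6-2-4-1-3; Zeta is ranked above Epsilon even though Epsilon lies between Zeta and the peak Sigma on the axis — preferences dip and rise again. Not single-peaked.
Type 3 (peak Gamma at position 1): ranking walks positions 1-2-3-4-5-6, expanding outward from the peak — single-peaked.
Type 4 (peak Sigma at position 5): ranking walks positions 5-4-3-2-6-1, expanding outward from the peak — single-peaked.
Type 5 (peak Zeta at position 2): ranking walks positions 2-3-4-1-5-6, expanding outward from the peak — single-peaked.
Type 2 violates single-peakedness, so the profile is not single-peaked on this axis.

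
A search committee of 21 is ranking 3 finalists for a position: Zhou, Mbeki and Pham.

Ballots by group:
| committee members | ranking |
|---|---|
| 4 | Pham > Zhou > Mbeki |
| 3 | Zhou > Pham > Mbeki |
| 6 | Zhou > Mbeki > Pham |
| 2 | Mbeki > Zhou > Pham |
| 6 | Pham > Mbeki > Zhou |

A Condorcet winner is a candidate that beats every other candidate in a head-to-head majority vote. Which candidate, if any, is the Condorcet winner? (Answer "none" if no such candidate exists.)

Zhou

Check each pair by majority over 21 ballots:
Zhou–Mbeki: Zhou 13–8.
Zhou vs Pham: 3+6+2 = 11 for Zhou, 10 for Pham — Zhou by 11–10.
Mbeki vs Pham: Pham wins 13–8.
Zhou defeats every rival head-to-head and is the Condorcet winner.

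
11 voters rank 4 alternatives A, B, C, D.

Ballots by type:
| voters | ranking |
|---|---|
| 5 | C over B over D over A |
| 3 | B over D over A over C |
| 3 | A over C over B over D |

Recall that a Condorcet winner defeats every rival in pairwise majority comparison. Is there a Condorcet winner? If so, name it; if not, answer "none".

none

Head-to-head results (11 voters):
A vs B: 3 for A, 8 for B — B by 8–3.
A vs C: A wins 6–5.
A vs D: D wins 8–3.
B–C: C 8–3.
B vs D: B preferred on 5+3+3 = 11 ballots; B wins 11–0.
C vs D: 8 to 3, C.
No alternative is unbeaten: A loses to B; B loses to C; C loses to A; D loses to B. In particular A → C → B → A is a majority cycle — no Condorcet winner exists.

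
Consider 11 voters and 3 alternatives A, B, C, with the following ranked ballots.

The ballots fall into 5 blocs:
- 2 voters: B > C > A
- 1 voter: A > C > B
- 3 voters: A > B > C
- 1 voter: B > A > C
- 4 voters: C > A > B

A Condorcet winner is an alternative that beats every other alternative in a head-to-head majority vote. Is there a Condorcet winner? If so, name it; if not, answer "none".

Pairwise majorities:
A vs B: A is ranked higher on 1+3+4 = 8 ballots, B on 3. A wins 8–3.
A vs C: 1+3+1 = 5 for A, 6 for C — C by 6–5.
B vs C: B preferred on 2+3+1 = 6 ballots; B wins 6–5.
No alternative is unbeaten: A loses to C; B loses to A; C loses to B. In particular A beats B beats C beats A is a majority cycle — no Condorcet winner exists.

none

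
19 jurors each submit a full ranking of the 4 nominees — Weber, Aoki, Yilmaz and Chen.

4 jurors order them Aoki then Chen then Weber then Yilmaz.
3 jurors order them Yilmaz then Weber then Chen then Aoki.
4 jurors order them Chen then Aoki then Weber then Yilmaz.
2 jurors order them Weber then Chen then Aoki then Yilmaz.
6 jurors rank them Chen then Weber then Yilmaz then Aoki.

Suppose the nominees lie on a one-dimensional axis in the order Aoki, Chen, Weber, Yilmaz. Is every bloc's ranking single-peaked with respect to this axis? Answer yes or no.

Axis positions: Aoki=1, Chen=2, Weber=3, Yilmaz=4.
Bloc 1 (peak Aoki at position 1): ranking walks positions 1-2-3-4, expanding outward from the peak — single-peaked.
Bloc 2 (peak Yilmaz at position 4): ranking walks positions 4-3-2-1, expanding outward from the peak — single-peaked.
Bloc 3 (peak Chen at position 2): ranking walks positions 2-1-3-4, expanding outward from the peak — single-peaked.
Bloc 4 (peak Weber at position 3): ranking walks positions 3-2-1-4, expanding outward from the peak — single-peaked.
Bloc 5 (peak Chen at position 2): ranking walks positions 2-3-4-1, expanding outward from the peak — single-peaked.
Every ranking is single-peaked on this axis.

yes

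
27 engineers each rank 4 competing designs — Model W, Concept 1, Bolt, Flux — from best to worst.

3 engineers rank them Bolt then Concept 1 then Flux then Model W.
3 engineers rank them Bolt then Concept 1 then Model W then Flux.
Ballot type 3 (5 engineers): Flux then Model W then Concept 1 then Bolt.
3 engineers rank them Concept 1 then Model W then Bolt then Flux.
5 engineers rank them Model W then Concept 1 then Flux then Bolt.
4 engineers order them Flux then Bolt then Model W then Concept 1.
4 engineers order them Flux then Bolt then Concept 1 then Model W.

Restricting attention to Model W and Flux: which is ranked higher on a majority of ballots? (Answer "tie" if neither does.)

Ballots ranking Model W above Flux: 3 + 3 + 5 = 11.
Ballots ranking Flux above Model W: 27 − 11 = 16.
Flux wins the head-to-head 16–11.

Flux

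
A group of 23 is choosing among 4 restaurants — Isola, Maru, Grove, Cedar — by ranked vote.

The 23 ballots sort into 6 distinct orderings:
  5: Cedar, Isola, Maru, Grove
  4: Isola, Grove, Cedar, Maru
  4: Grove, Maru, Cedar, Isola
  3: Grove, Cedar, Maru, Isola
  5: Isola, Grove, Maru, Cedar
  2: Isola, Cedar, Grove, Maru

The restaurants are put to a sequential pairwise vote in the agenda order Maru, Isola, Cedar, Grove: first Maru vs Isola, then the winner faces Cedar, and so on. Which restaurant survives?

Round 1: Maru vs Isola — 7–16, Isola advances.
Round 2: Isola vs Cedar — 11–12, Cedar advances.
Round 3: Cedar vs Grove — 7–16, Grove advances.
The agenda winner is Grove.

Grove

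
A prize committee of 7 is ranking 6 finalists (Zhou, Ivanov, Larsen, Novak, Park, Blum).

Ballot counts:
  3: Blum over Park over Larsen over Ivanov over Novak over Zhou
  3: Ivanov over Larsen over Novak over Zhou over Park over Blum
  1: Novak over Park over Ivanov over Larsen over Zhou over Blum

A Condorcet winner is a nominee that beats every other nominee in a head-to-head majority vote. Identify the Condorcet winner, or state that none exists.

Check each pair by majority over 7 ballots:
Zhou vs Ivanov: Zhou is ranked higher on 0 ballots, Ivanov on 7. Ivanov wins 7–0.
Zhou vs Larsen: Zhou is ranked higher on 0 ballots, Larsen on 7. Larsen wins 7–0.
Zhou vs Novak: 0 for Zhou, 7 for Novak — Novak by 7–0.
Zhou vs Park: Zhou preferred on 3 ballots; Park wins 4–3.
Zhou vs Blum: 4 to 3, Zhou.
Ivanov vs Larsen: Ivanov preferred on 3+1 = 4 ballots; Ivanov wins 4–3.
Ivanov vs Novak: 3+3 = 6 for Ivanov, 1 for Novak — Ivanov by 6–1.
Ivanov vs Park: Ivanov preferred on 3 ballots; Park wins 4–3.
Ivanov vs Blum: Ivanov is ranked higher on 3+1 = 4 ballots, Blum on 3. Ivanov wins 4–3.
Larsen vs Novak: Larsen preferred on 3+3 = 6 ballots; Larsen wins 6–1.
Larsen vs Park: Larsen preferred on 3 ballots; Park wins 4–3.
Larsen vs Blum: 3+1 = 4 for Larsen, 3 for Blum — Larsen by 4–3.
Novak vs Park: 3+1 = 4 for Novak, 3 for Park — Novak by 4–3.
Novak vs Blum: 4 to 3, Novak.
Park vs Blum: Park is ranked higher on 3+1 = 4 ballots, Blum on 3. Park wins 4–3.
Each nominee drops at least one matchup (Zhou loses to Ivanov; Ivanov loses to Park; Larsen loses to Ivanov; Novak loses to Ivanov; Park loses to Novak; Blum loses to Zhou); the cycle Ivanov beats Novak beats Park beats Ivanov rules out a Condorcet winner.

none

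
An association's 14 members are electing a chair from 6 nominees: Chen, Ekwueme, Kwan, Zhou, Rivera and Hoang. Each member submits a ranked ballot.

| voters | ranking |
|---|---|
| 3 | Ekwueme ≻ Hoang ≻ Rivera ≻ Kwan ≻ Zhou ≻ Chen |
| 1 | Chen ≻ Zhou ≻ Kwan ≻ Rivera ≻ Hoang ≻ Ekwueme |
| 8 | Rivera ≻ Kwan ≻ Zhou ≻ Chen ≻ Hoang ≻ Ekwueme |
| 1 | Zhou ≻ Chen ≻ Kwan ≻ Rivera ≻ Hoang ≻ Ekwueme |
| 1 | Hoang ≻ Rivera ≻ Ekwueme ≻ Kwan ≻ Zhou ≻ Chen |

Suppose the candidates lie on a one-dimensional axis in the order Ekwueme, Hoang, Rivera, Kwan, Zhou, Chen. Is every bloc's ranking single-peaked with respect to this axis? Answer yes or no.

yes

Axis positions: Ekwueme=1, Hoang=2, Rivera=3, Kwan=4, Zhou=5, Chen=6.
Bloc 1 (peak Ekwueme at position 1): ranking walks positions 1-2-3-4-5-6, expanding outward from the peak — single-peaked.
Bloc 2 (peak Chen at position 6): ranking walks positions 6-5-4-3-2-1, expanding outward from the peak — single-peaked.
Bloc 3 (peak Rivera at position 3): ranking walks positions 3-4-5-6-2-1, expanding outward from the peak — single-peaked.
Bloc 4 (peak Zhou at position 5): ranking walks positions 5-6-4-3-2-1, expanding outward from the peak — single-peaked.
Bloc 5 (peak Hoang at position 2): ranking walks positions 2-3-1-4-5-6, expanding outward from the peak — single-peaked.
Every ranking is single-peaked on this axis.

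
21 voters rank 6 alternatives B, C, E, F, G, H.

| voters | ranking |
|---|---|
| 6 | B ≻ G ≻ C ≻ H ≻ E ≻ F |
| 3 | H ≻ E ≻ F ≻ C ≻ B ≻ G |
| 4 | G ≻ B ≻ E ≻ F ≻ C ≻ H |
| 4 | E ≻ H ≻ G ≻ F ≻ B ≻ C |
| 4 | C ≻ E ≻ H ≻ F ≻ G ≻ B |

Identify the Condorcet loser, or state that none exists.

Head-to-head results (21 voters):
B vs C: B is ranked higher on 6+4+4 = 14 ballots, C on 7. B wins 14–7.
B vs E: E wins 11–10.
B vs F: 10 to 11, F.
B vs G: 6+3 = 9 for B, 12 for G — G by 12–9.
B vs H: 10 to 11, H.
C vs E: E wins 11–10.
C vs F: C is ranked higher on 6+4 = 10 ballots, F on 11. F wins 11–10.
C vs G: C is ranked higher on 3+4 = 7 ballots, G on 14. G wins 14–7.
C vs H: 14 to 7, C.
E vs F: 21 to 0, E.
E vs G: E wins 11–10.
E vs H: E preferred on 4+4+4 = 12 ballots; E wins 12–9.
F vs G: F is ranked higher on 3+4 = 7 ballots, G on 14. G wins 14–7.
F vs H: F is ranked higher on 4 ballots, H on 17. H wins 17–4.
G–H: H 11–10.
Each alternative has at least one pairwise win (B beats C; C beats H; E beats B; F beats B; G beats B; H beats B) — no Condorcet loser.

none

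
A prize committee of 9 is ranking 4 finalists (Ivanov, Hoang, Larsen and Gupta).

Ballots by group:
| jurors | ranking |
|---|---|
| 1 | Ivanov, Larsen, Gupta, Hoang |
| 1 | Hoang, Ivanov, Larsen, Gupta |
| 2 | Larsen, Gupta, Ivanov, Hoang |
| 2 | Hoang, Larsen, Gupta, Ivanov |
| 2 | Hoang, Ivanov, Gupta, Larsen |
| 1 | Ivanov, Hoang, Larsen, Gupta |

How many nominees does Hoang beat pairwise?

3

Hoang against each rival (9 jurors):
Hoang vs Ivanov: 1+2+2 = 5 for Hoang, 4 for Ivanov — Hoang by 5–4.
Hoang vs Larsen: Hoang is ranked higher on 1+2+2+1 = 6 ballots, Larsen on 3. Hoang wins 6–3.
Hoang vs Gupta: Hoang is ranked higher on 1+2+2+1 = 6 ballots, Gupta on 3. Hoang wins 6–3.
Hoang beats Ivanov, Larsen, Gupta — 3 pairwise wins.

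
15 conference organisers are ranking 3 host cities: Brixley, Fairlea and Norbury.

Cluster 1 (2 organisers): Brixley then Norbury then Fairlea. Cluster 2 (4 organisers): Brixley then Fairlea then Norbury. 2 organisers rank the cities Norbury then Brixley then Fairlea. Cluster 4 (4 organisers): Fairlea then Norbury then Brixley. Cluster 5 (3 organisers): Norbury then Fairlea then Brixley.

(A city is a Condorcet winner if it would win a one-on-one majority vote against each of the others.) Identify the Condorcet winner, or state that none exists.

Check each pair by majority over 15 ballots:
Brixley vs Fairlea: Brixley, 8–7.
Brixley–Norbury: Norbury 9–6.
Fairlea–Norbury: Fairlea 8–7.
Every city loses at least once (Brixley loses to Norbury; Fairlea loses to Brixley; Norbury loses to Fairlea). The majority relation contains the cycle Brixley → Fairlea → Norbury → Brixley, so there is no Condorcet winner.

none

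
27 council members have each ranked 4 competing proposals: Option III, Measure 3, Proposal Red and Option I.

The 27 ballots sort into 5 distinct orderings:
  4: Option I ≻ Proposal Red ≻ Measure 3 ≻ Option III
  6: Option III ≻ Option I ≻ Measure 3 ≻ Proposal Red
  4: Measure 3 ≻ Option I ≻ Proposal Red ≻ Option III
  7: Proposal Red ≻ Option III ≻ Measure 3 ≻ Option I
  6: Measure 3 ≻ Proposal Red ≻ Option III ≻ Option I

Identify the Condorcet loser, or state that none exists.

none

Pairwise majorities:
Option III vs Measure 3: Option III preferred on 6+7 = 13 ballots; Measure 3 wins 14–13.
Option III vs Proposal Red: Option III preferred on 6 ballots; Proposal Red wins 21–6.
Option III–Option I: Option III 19–8.
Measure 3 vs Proposal Red: Measure 3 wins 16–11.
Measure 3–Option I: Measure 3 17–10.
Proposal Red vs Option I: Option I wins 14–13.
Each option has at least one pairwise win (Option III beats Option I; Measure 3 beats Option III; Proposal Red beats Option III; Option I beats Proposal Red) — no Condorcet loser.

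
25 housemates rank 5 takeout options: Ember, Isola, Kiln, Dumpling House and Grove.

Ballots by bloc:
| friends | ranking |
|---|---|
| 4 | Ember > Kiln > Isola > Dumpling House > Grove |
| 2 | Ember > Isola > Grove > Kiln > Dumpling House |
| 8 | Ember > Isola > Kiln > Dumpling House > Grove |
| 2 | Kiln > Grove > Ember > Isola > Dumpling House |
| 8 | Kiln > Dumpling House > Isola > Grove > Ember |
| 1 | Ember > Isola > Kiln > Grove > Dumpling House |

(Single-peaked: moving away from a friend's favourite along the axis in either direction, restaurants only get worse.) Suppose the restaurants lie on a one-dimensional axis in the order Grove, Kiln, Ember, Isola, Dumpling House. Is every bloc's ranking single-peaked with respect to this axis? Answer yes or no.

Axis positions: Grove=1, Kiln=2, Ember=3, Isola=4, Dumpling House=5.
Bloc 1 (peak Ember at position 3): ranking walks positions 3-2-4-5-1, expanding outward from the peak — single-peaked.
Bloc 2: ranking walks positions 3-4-1-2-5; Grove is ranked above Kiln even though Kiln lies between Grove and the peak Ember on the axis — preferences dip and rise again. Not single-peaked.
Bloc 3 (peak Ember at position 3): ranking walks positions 3-4-2-5-1, expanding outward from the peak — single-peaked.
Bloc 4 (peak Kiln at position 2): ranking walks positions 2-1-3-4-5, expanding outward from the peak — single-peaked.
Bloc 5: ranking walks positions 2-5-4-1-3; Dumpling House is ranked above Ember even though Ember lies between Dumpling House and the peak Kiln on the axis — preferences dip and rise again. Not single-peaked.
Bloc 6 (peak Ember at position 3): ranking walks positions 3-4-2-1-5, expanding outward from the peak — single-peaked.
Bloc 2 violates single-peakedness, so the profile is not single-peaked on this axis.

no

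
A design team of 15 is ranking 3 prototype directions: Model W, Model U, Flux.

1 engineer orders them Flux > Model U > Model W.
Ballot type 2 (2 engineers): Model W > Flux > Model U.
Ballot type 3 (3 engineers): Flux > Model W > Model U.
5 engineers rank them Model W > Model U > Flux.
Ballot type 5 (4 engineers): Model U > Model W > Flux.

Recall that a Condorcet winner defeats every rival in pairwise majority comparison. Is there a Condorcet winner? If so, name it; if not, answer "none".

Check each pair by majority over 15 ballots:
Model W vs Model U: Model W wins 10–5.
Model W–Flux: Model W 11–4.
Model U vs Flux: Model U, 9–6.
Model W defeats every rival head-to-head and is the Condorcet winner.

Model W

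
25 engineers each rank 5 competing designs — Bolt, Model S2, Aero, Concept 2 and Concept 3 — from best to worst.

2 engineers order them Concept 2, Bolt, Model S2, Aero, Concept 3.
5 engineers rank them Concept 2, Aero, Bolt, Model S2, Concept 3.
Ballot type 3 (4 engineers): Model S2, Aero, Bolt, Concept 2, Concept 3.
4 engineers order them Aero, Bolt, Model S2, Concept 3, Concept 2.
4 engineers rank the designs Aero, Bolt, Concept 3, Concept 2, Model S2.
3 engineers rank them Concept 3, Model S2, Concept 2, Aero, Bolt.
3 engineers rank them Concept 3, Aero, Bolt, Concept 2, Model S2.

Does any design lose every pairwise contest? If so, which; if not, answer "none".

Head-to-head results (25 engineers):
Bolt vs Model S2: 18 to 7, Bolt.
Bolt vs Aero: Aero wins 23–2.
Bolt vs Concept 2: Bolt is ranked higher on 4+4+4+3 = 15 ballots, Concept 2 on 10. Bolt wins 15–10.
Bolt vs Concept 3: Bolt is ranked higher on 2+5+4+4+4 = 19 ballots, Concept 3 on 6. Bolt wins 19–6.
Model S2 vs Aero: Aero, 16–9.
Model S2 vs Concept 2: 4+4+3 = 11 for Model S2, 14 for Concept 2 — Concept 2 by 14–11.
Model S2 vs Concept 3: Model S2 wins 15–10.
Aero–Concept 2: Aero 15–10.
Aero–Concept 3: Aero 19–6.
Concept 2 vs Concept 3: 2+5+4 = 11 for Concept 2, 14 for Concept 3 — Concept 3 by 14–11.
No design is winless: Bolt beats Model S2; Model S2 beats Concept 3; Aero beats Bolt; Concept 2 beats Model S2; Concept 3 beats Concept 2. There is no Condorcet loser.

none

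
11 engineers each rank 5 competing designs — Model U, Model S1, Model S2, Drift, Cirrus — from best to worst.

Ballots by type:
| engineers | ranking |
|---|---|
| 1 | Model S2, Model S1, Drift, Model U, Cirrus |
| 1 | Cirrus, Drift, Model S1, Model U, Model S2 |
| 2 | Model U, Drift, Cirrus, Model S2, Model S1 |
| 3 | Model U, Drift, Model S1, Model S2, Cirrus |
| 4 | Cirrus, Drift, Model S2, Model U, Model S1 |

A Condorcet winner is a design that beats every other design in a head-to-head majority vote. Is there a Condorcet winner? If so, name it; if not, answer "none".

Check each pair by majority over 11 ballots:
Model U vs Model S1: Model U, 9–2.
Model U vs Model S2: Model U wins 6–5.
Model U vs Drift: Drift wins 6–5.
Model U vs Cirrus: Model U wins 6–5.
Model S1 vs Model S2: Model S2, 7–4.
Model S1 vs Drift: Drift, 10–1.
Model S1 vs Cirrus: Model S1 preferred on 1+3 = 4 ballots; Cirrus wins 7–4.
Model S2 vs Drift: Drift, 10–1.
Model S2 vs Cirrus: Cirrus wins 7–4.
Drift–Cirrus: Drift 6–5.
Only Drift has no losses; Drift is the Condorcet winner.

Drift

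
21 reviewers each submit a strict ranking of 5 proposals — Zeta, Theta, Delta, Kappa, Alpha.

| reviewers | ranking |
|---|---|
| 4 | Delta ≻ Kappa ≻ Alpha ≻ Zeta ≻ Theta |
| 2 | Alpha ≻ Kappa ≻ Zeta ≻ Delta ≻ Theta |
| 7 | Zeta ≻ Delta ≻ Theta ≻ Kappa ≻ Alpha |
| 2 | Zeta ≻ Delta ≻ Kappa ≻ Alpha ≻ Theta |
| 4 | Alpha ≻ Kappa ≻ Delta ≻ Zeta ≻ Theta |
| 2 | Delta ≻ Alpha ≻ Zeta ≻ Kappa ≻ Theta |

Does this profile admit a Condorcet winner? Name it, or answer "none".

Check each pair by majority over 21 ballots:
Zeta vs Theta: 4+2+7+2+4+2 = 21 for Zeta, 0 for Theta — Zeta by 21–0.
Zeta vs Delta: Zeta preferred on 2+7+2 = 11 ballots; Zeta wins 11–10.
Zeta vs Kappa: 7+2+2 = 11 for Zeta, 10 for Kappa — Zeta by 11–10.
Zeta vs Alpha: 7+2 = 9 for Zeta, 12 for Alpha — Alpha by 12–9.
Theta vs Delta: 0 to 21, Delta.
Theta vs Kappa: Theta is ranked higher on 7 ballots, Kappa on 14. Kappa wins 14–7.
Theta vs Alpha: Theta preferred on 7 ballots; Alpha wins 14–7.
Delta vs Kappa: Delta is ranked higher on 4+7+2+2 = 15 ballots, Kappa on 6. Delta wins 15–6.
Delta vs Alpha: Delta is ranked higher on 4+7+2+2 = 15 ballots, Alpha on 6. Delta wins 15–6.
Kappa vs Alpha: 4+7+2 = 13 for Kappa, 8 for Alpha — Kappa by 13–8.
Every project loses at least once (Zeta loses to Alpha; Theta loses to Zeta; Delta loses to Zeta; Kappa loses to Zeta; Alpha loses to Delta). The majority relation contains the cycle Zeta beats Delta beats Alpha beats Zeta, so there is no Condorcet winner.

none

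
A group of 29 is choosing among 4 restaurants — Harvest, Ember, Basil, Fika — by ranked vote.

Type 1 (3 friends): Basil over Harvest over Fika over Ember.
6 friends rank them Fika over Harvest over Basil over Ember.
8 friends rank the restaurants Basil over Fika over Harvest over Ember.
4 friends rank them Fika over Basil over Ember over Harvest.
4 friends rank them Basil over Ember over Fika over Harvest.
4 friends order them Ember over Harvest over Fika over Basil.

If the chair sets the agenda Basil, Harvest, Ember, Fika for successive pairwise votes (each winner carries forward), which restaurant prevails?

Round 1: Basil vs Harvest — 19–10, Basil advances.
Round 2: Basil vs Ember — 25–4, Basil advances.
Round 3: Basil vs Fika — 15–14, Basil advances.
The agenda winner is Basil.

Basil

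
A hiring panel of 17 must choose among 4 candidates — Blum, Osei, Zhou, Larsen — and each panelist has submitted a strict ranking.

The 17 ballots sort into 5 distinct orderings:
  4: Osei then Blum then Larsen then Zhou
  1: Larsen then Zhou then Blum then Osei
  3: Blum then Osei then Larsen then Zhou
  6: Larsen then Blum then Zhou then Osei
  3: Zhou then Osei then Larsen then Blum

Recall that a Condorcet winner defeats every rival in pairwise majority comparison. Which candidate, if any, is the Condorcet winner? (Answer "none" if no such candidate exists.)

none

Pairwise majorities:
Blum vs Osei: Blum preferred on 1+3+6 = 10 ballots; Blum wins 10–7.
Blum vs Zhou: Blum wins 13–4.
Blum vs Larsen: Blum preferred on 4+3 = 7 ballots; Larsen wins 10–7.
Osei vs Zhou: Zhou, 10–7.
Osei vs Larsen: 10 to 7, Osei.
Zhou vs Larsen: Larsen, 14–3.
Every candidate loses at least once (Blum loses to Larsen; Osei loses to Blum; Zhou loses to Blum; Larsen loses to Osei). The majority relation contains the cycle Blum > Osei > Larsen > Blum, so there is no Condorcet winner.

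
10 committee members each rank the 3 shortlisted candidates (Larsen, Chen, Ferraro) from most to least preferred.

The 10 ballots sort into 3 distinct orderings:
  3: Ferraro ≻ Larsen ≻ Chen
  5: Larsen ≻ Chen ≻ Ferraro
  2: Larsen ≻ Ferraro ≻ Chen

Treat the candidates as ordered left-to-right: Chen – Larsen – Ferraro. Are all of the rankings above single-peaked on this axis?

yes

Axis positions: Chen=1, Larsen=2, Ferraro=3.
Cluster 1 (peak Ferraro at position 3): ranking walks positions 3-2-1, expanding outward from the peak — single-peaked.
Cluster 2 (peak Larsen at position 2): ranking walks positions 2-1-3, expanding outward from the peak — single-peaked.
Cluster 3 (peak Larsen at position 2): ranking walks positions 2-3-1, expanding outward from the peak — single-peaked.
Every ranking is single-peaked on this axis.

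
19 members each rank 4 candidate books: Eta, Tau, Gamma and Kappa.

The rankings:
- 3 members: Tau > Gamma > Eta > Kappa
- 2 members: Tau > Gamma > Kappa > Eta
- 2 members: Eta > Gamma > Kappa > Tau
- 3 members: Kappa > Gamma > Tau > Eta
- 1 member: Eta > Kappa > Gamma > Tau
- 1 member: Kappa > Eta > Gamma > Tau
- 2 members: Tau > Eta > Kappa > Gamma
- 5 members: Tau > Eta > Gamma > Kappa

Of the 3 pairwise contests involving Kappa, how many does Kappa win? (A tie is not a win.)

Kappa against each rival (19 members):
Kappa vs Eta: Kappa is ranked higher on 2+3+1 = 6 ballots, Eta on 13. Eta wins 13–6.
Kappa–Tau: Tau 12–7.
Kappa vs Gamma: 7 to 12, Gamma.
Kappa beats no one; loses to Eta, Tau, Gamma — 0 pairwise wins.

0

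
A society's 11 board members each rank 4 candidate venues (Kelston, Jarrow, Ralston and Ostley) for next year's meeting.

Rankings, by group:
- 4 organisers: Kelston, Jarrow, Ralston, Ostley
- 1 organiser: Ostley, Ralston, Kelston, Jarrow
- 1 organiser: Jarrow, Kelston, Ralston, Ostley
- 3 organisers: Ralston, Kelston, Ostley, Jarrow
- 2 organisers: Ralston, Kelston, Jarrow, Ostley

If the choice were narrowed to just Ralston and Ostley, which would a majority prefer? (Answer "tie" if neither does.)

Ballots ranking Ralston above Ostley: 4 + 1 + 3 + 2 = 10.
Ballots ranking Ostley above Ralston: 11 − 10 = 1.
Ralston wins the head-to-head 10–1.

Ralston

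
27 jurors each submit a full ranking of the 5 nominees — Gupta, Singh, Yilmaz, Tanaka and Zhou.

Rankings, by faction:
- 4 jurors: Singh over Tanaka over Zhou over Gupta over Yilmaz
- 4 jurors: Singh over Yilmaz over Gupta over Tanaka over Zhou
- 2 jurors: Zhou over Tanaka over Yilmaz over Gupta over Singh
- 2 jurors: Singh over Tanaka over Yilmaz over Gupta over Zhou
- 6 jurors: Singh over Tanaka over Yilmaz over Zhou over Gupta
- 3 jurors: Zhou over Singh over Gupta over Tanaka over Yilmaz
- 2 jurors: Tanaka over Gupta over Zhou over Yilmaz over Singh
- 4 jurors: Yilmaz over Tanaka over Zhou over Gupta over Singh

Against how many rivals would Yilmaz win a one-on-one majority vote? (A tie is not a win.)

2

Yilmaz against each rival (27 jurors):
Yilmaz vs Gupta: Yilmaz, 18–9.
Yilmaz vs Singh: Yilmaz preferred on 2+2+4 = 8 ballots; Singh wins 19–8.
Yilmaz vs Tanaka: Yilmaz is ranked higher on 4+4 = 8 ballots, Tanaka on 19. Tanaka wins 19–8.
Yilmaz vs Zhou: Yilmaz, 16–11.
Yilmaz beats Gupta, Zhou; loses to Singh, Tanaka — 2 pairwise wins.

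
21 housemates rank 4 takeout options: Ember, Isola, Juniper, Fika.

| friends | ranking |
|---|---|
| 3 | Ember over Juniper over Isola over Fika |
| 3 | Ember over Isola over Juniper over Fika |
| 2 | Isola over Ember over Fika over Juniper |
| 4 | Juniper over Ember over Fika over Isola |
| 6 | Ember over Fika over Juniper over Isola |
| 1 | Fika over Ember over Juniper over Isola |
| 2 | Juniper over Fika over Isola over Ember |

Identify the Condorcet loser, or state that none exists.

Head-to-head results (21 friends):
Ember vs Isola: Ember preferred on 3+3+4+6+1 = 17 ballots; Ember wins 17–4.
Ember vs Juniper: 3+3+2+6+1 = 15 for Ember, 6 for Juniper — Ember by 15–6.
Ember vs Fika: Ember, 18–3.
Isola vs Juniper: Isola is ranked higher on 3+2 = 5 ballots, Juniper on 16. Juniper wins 16–5.
Isola vs Fika: Isola preferred on 3+3+2 = 8 ballots; Fika wins 13–8.
Juniper vs Fika: Juniper wins 12–9.
Isola loses to every other restaurant — it is the Condorcet loser.

Isola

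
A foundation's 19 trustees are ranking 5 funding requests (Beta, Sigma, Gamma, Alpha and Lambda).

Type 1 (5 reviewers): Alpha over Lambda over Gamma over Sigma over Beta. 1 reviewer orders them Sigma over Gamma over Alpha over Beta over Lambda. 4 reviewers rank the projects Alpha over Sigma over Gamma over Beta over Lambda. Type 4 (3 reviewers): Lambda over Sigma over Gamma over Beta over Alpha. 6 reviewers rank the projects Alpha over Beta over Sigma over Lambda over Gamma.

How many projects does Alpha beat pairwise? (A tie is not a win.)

Alpha against each rival (19 reviewers):
Alpha–Beta: Alpha 16–3.
Alpha vs Sigma: Alpha wins 15–4.
Alpha vs Gamma: 15 to 4, Alpha.
Alpha–Lambda: Alpha 16–3.
Alpha beats Beta, Sigma, Gamma, Lambda — 4 pairwise wins.

4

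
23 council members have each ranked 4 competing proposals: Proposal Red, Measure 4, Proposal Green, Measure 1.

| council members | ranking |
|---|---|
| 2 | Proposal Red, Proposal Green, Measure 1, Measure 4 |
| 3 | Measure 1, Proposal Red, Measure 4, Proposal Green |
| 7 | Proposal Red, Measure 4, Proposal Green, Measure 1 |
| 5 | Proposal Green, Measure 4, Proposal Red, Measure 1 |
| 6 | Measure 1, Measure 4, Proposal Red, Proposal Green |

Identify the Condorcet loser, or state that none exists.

Pairwise majorities:
Proposal Red vs Measure 4: Proposal Red preferred on 2+3+7 = 12 ballots; Proposal Red wins 12–11.
Proposal Red vs Proposal Green: 18 to 5, Proposal Red.
Proposal Red vs Measure 1: Proposal Red preferred on 2+7+5 = 14 ballots; Proposal Red wins 14–9.
Measure 4 vs Proposal Green: Measure 4 wins 16–7.
Measure 4 vs Measure 1: 7+5 = 12 for Measure 4, 11 for Measure 1 — Measure 4 by 12–11.
Proposal Green–Measure 1: Proposal Green 14–9.
Only Measure 1 has no wins; Measure 1 is the Condorcet loser.

Measure 1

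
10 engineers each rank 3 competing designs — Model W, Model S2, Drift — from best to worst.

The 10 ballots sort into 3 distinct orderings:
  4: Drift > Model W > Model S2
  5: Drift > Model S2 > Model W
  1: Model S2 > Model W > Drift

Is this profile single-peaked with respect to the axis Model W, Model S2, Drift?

no

Axis positions: Model W=1, Model S2=2, Drift=3.
Bloc 1: ranking walks positions 3-1-2; Model W is ranked above Model S2 even though Model S2 lies between Model W and the peak Drift on the axis — preferences dip and rise again. Not single-peaked.
Bloc 2 (peak Drift at position 3): ranking walks positions 3-2-1, expanding outward from the peak — single-peaked.
Bloc 3 (peak Model S2 at position 2): ranking walks positions 2-1-3, expanding outward from the peak — single-peaked.
Bloc 1 violates single-peakedness, so the profile is not single-peaked on this axis.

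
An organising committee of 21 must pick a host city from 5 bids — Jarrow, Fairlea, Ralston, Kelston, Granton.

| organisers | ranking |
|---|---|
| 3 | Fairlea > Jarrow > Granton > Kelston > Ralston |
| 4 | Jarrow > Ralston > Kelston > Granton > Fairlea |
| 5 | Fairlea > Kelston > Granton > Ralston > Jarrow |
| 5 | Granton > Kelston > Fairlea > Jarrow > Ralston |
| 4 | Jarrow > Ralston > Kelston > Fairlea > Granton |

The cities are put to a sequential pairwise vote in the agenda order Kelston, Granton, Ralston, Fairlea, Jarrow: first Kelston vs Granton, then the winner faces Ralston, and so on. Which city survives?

Round 1: Kelston vs Granton — 13–8, Kelston advances.
Round 2: Kelston vs Ralston — 13–8, Kelston advances.
Round 3: Kelston vs Fairlea — 13–8, Kelston advances.
Round 4: Kelston vs Jarrow — 10–11, Jarrow advances.
The agenda winner is Jarrow.

Jarrow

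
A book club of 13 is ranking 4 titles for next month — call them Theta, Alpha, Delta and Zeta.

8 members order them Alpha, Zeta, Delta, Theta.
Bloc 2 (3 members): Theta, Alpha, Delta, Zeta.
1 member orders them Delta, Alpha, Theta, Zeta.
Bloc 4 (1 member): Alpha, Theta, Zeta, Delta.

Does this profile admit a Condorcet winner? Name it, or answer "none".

Head-to-head results (13 members):
Theta vs Alpha: 3 for Theta, 10 for Alpha — Alpha by 10–3.
Theta–Delta: Delta 9–4.
Theta–Zeta: Zeta 8–5.
Alpha–Delta: Alpha 12–1.
Alpha vs Zeta: Alpha preferred on 8+3+1+1 = 13 ballots; Alpha wins 13–0.
Delta vs Zeta: 4 to 9, Zeta.
Alpha beats each of Theta, Delta, Zeta — Alpha is the Condorcet winner.

Alpha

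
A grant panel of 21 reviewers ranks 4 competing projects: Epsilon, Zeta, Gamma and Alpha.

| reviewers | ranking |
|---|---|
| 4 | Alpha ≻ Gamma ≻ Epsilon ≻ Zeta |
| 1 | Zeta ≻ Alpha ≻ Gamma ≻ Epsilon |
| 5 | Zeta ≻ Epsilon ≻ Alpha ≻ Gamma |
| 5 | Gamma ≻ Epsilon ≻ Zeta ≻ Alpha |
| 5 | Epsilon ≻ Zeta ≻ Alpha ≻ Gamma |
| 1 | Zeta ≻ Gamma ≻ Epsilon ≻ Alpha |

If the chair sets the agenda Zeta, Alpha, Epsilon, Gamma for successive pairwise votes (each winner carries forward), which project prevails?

Gamma

Round 1: Zeta vs Alpha — 17–4, Zeta advances.
Round 2: Zeta vs Epsilon — 7–14, Epsilon advances.
Round 3: Epsilon vs Gamma — 10–11, Gamma advances.
Gamma survives the agenda.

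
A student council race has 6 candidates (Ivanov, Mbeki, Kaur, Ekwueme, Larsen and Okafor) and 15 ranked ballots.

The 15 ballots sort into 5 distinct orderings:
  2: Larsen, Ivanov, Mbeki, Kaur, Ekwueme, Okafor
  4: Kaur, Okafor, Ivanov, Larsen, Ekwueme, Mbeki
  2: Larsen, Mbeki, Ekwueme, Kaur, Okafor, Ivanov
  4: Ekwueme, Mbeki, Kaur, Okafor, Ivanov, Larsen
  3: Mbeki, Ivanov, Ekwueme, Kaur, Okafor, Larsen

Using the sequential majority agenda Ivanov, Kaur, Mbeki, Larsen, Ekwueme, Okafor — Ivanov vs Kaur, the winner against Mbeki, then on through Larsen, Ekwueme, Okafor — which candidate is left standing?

Round 1: Ivanov vs Kaur — 5–10, Kaur advances.
Round 2: Kaur vs Mbeki — 4–11, Mbeki advances.
Round 3: Mbeki vs Larsen — 7–8, Larsen advances.
Round 4: Larsen vs Ekwueme — 8–7, Larsen advances.
Round 5: Larsen vs Okafor — 4–11, Okafor advances.
Okafor survives the agenda.

Okafor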